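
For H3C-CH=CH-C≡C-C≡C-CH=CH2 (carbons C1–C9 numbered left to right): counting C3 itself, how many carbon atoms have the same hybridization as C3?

C3 is sp2 (one π bond).
C1: sp3
C2: sp2 ✓
C3: sp2 ✓
C4: sp
C5: sp
C6: sp
C7: sp
C8: sp2 ✓
C9: sp2 ✓
4 carbons are sp2.

4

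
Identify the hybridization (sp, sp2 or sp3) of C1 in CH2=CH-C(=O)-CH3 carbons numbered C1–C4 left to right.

C1 — 3 σ bonds, plus one π bond. Steric number 3, so sp2.

sp^2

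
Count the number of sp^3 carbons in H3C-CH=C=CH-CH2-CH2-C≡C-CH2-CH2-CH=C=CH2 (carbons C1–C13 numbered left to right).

5

C1: sp3 ✓
C2: sp2
C3: sp
C4: sp2
C5: sp3 ✓
C6: sp3 ✓
C7: sp
C8: sp
C9: sp3 ✓
C10: sp3 ✓
C11: sp2
C12: sp
C13: sp2
C1, C5, C6, C9, C10 → 5 sp3 carbons.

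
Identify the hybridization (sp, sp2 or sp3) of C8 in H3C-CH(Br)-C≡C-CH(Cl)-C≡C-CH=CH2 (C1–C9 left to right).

sp²

C8 (3 σ bonds, plus one π bond) has steric number 3: sp2.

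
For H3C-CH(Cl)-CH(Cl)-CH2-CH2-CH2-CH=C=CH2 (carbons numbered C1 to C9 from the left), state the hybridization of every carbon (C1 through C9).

C1 sp3, C2 sp3, C3 sp3, C4 sp3, C5 sp3, C6 sp3, C7 sp2, C8 sp, C9 sp2

C1 has 4 σ bonds: steric number 4 → sp3.
C2 — 4 σ bonds. Steric number 4, so sp3.
C3 carries 4 σ bonds, giving a steric number of 4, so it is sp3.
C4 is sp3: 4 σ bonds, 4 electron-density regions.
C5: 4 σ bonds; 4 regions of electron density → sp3.
C6 has 4 σ bonds: steric number 4 → sp3.
C7 carries 3 σ bonds, plus one π bond, giving a steric number of 3, so it is sp2.
C8 (2 σ bonds, plus two π bonds) has steric number 2: sp.
C9: 3 σ bonds, plus one π bond; 3 regions of electron density → sp2.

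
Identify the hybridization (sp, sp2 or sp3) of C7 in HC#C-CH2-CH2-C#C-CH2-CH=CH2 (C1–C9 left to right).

C7: 4 σ bonds — 4 electron domains, sp3.

sp^3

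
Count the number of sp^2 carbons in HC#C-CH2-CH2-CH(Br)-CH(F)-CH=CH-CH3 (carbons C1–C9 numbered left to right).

C1: sp
C2: sp
C3: sp3
C4: sp3
C5: sp3
C6: sp3
C7: sp2 ✓
C8: sp2 ✓
C9: sp3
C7, C8 → 2 sp2 carbons.

2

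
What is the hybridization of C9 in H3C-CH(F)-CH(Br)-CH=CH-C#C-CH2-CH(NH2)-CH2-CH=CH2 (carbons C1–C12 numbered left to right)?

C9: 4 σ bonds — 4 electron domains, sp3.

sp^3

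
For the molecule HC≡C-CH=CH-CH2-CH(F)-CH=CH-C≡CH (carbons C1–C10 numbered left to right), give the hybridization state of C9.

sp

C9: 2 σ bonds, plus two π bonds; 2 regions of electron density → sp.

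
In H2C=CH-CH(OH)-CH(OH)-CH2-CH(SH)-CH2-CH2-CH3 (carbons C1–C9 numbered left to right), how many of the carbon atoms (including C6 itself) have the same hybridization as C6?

7

C6 is sp3 (only σ bonds).
C1: sp2
C2: sp2
C3: sp3 ✓
C4: sp3 ✓
C5: sp3 ✓
C6: sp3 ✓
C7: sp3 ✓
C8: sp3 ✓
C9: sp3 ✓
7 carbons are sp3.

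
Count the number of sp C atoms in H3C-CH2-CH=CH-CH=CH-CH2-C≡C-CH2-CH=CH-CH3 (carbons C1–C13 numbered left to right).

2

C1: sp3
C2: sp3
C3: sp2
C4: sp2
C5: sp2
C6: sp2
C7: sp3
C8: sp ✓
C9: sp ✓
C10: sp3
C11: sp2
C12: sp2
C13: sp3
C8, C9 → 2 sp carbons.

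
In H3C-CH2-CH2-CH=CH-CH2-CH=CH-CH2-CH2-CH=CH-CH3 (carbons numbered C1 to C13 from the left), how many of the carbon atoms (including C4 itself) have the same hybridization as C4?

C4 is sp2 (one π bond).
C1: sp3
C2: sp3
C3: sp3
C4: sp2 ✓
C5: sp2 ✓
C6: sp3
C7: sp2 ✓
C8: sp2 ✓
C9: sp3
C10: sp3
C11: sp2 ✓
C12: sp2 ✓
C13: sp3
6 carbons are sp2.

6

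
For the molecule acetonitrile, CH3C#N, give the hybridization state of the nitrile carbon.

sp

The nitrile carbon (2 σ bonds, plus two π bonds) has steric number 2: sp.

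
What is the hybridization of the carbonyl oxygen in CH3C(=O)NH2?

The carbonyl oxygen has 1 σ bond and 2 lone pairs, plus one π bond: steric number 3 → sp2.

sp2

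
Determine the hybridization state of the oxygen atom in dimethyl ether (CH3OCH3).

Two σ bonds + two lone pairs = steric number 4 → sp3.

sp^3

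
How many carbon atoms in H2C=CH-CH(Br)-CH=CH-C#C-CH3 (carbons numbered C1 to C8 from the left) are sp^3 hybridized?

2

C1: sp2
C2: sp2
C3: sp3 ✓
C4: sp2
C5: sp2
C6: sp
C7: sp
C8: sp3 ✓
C3, C8 → 2 sp3 carbons.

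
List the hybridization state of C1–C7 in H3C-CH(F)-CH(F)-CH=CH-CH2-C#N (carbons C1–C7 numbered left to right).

C1 sp3, C2 sp3, C3 sp3, C4 sp2, C5 sp2, C6 sp3, C7 sp

C1 is sp3: 4 σ bonds, 4 electron-density regions.
C2 has 4 σ bonds: steric number 4 → sp3.
C3 is sp3: 4 σ bonds, 4 electron-density regions.
C4 — 3 σ bonds, plus one π bond. Steric number 3, so sp2.
C5: 3 σ bonds, plus one π bond; 3 regions of electron density → sp2.
C6 (4 σ bonds) has steric number 4: sp3.
C7 — 2 σ bonds, plus two π bonds. Steric number 2, so sp.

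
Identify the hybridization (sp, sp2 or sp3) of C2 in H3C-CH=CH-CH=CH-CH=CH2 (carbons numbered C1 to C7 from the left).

C2 is sp2: 3 σ bonds, plus one π bond, 3 electron-density regions.

sp^2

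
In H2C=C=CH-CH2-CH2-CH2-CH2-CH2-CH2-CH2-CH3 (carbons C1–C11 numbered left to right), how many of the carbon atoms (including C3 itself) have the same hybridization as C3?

C3 is sp2 (one π bond).
C1: sp2 ✓
C2: sp
C3: sp2 ✓
C4: sp3
C5: sp3
C6: sp3
C7: sp3
C8: sp3
C9: sp3
C10: sp3
C11: sp3
2 carbons are sp2.

2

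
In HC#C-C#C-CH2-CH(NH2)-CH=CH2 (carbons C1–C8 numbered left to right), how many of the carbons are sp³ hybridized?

C1: sp
C2: sp
C3: sp
C4: sp
C5: sp3 ✓
C6: sp3 ✓
C7: sp2
C8: sp2
C5, C6 → 2 sp3 carbons.

2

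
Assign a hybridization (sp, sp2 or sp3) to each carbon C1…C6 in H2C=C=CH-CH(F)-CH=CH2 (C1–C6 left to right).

C1 sp2, C2 sp, C3 sp2, C4 sp3, C5 sp2, C6 sp2

C1 has 3 σ bonds, plus one π bond: steric number 3 → sp2.
C2: 2 σ bonds, plus two π bonds; 2 regions of electron density → sp.
C3 is sp2: 3 σ bonds, plus one π bond, 3 electron-density regions.
C4: 4 σ bonds — 4 electron domains, sp3.
C5: 3 σ bonds, plus one π bond — 3 electron domains, sp2.
C6 — 3 σ bonds, plus one π bond. Steric number 3, so sp2.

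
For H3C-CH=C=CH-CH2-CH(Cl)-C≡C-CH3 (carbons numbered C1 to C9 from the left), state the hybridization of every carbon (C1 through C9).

C1 has 4 σ bonds: steric number 4 → sp3.
C2: 3 σ bonds, plus one π bond — 3 electron domains, sp2.
C3: 2 σ bonds, plus two π bonds; 2 regions of electron density → sp.
C4 has 3 σ bonds, plus one π bond: steric number 3 → sp2.
C5: 4 σ bonds; 4 regions of electron density → sp3.
C6: 4 σ bonds — 4 electron domains, sp3.
C7 carries 2 σ bonds, plus two π bonds, giving a steric number of 2, so it is sp.
C8 carries 2 σ bonds, plus two π bonds, giving a steric number of 2, so it is sp.
C9: 4 σ bonds — 4 electron domains, sp3.

C1 sp3, C2 sp2, C3 sp, C4 sp2, C5 sp3, C6 sp3, C7 sp, C8 sp, C9 sp3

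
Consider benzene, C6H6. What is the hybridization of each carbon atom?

sp^2

Every ring carbon has three σ bonds and contributes one p electron to the aromatic π system.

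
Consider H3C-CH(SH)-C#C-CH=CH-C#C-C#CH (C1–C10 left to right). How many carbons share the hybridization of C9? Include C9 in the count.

C9 is sp (two π bonds).
C1: sp3
C2: sp3
C3: sp ✓
C4: sp ✓
C5: sp2
C6: sp2
C7: sp ✓
C8: sp ✓
C9: sp ✓
C10: sp ✓
6 carbons are sp.

6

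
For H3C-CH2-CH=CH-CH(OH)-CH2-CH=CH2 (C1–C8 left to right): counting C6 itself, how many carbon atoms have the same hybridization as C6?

C6 is sp3 (only σ bonds).
C1: sp3 ✓
C2: sp3 ✓
C3: sp2
C4: sp2
C5: sp3 ✓
C6: sp3 ✓
C7: sp2
C8: sp2
4 carbons are sp3.

4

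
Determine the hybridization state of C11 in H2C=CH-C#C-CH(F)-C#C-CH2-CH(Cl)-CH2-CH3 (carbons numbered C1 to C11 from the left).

C11: 4 σ bonds; 4 regions of electron density → sp3.

sp^3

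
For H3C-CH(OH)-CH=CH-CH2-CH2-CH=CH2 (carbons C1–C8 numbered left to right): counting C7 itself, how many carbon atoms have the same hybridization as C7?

C7 is sp2 (one π bond).
C1: sp3
C2: sp3
C3: sp2 ✓
C4: sp2 ✓
C5: sp3
C6: sp3
C7: sp2 ✓
C8: sp2 ✓
4 carbons are sp2.

4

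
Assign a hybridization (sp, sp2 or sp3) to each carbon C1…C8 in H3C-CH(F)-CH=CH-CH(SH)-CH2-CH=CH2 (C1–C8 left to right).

C1 — 4 σ bonds. Steric number 4, so sp3.
C2 (4 σ bonds) has steric number 4: sp3.
C3: 3 σ bonds, plus one π bond; 3 regions of electron density → sp2.
C4 is sp2: 3 σ bonds, plus one π bond, 3 electron-density regions.
C5: 4 σ bonds; 4 regions of electron density → sp3.
C6: 4 σ bonds; 4 regions of electron density → sp3.
C7: 3 σ bonds, plus one π bond — 3 electron domains, sp2.
C8 has 3 σ bonds, plus one π bond: steric number 3 → sp2.

C1 sp3, C2 sp3, C3 sp2, C4 sp2, C5 sp3, C6 sp3, C7 sp2, C8 sp2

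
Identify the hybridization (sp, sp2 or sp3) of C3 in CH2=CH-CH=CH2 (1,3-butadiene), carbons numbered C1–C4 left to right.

C3 — 3 σ bonds, plus one π bond. Steric number 3, so sp2.

sp2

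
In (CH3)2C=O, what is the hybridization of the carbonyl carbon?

The carbonyl carbon — 3 σ bonds, plus one π bond. Steric number 3, so sp2.

sp^2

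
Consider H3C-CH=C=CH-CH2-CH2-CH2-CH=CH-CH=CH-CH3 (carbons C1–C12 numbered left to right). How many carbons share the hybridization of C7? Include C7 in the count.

5

C7 is sp3 (only σ bonds).
C1: sp3 ✓
C2: sp2
C3: sp
C4: sp2
C5: sp3 ✓
C6: sp3 ✓
C7: sp3 ✓
C8: sp2
C9: sp2
C10: sp2
C11: sp2
C12: sp3 ✓
5 carbons are sp3.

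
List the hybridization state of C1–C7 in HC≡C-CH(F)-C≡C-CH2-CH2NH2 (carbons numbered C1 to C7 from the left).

C1: 2 σ bonds, plus two π bonds — 2 electron domains, sp.
C2: 2 σ bonds, plus two π bonds — 2 electron domains, sp.
C3 (4 σ bonds) has steric number 4: sp3.
C4 carries 2 σ bonds, plus two π bonds, giving a steric number of 2, so it is sp.
C5: 2 σ bonds, plus two π bonds; 2 regions of electron density → sp.
C6: 4 σ bonds; 4 regions of electron density → sp3.
C7 — 4 σ bonds. Steric number 4, so sp3.

C1 sp, C2 sp, C3 sp3, C4 sp, C5 sp, C6 sp3, C7 sp3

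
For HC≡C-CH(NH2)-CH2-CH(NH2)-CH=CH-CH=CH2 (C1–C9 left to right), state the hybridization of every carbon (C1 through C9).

C1 sp, C2 sp, C3 sp3, C4 sp3, C5 sp3, C6 sp2, C7 sp2, C8 sp2, C9 sp2

C1 is sp: 2 σ bonds, plus two π bonds, 2 electron-density regions.
C2 has 2 σ bonds, plus two π bonds: steric number 2 → sp.
C3 (4 σ bonds) has steric number 4: sp3.
C4: 4 σ bonds; 4 regions of electron density → sp3.
C5: 4 σ bonds — 4 electron domains, sp3.
C6: 3 σ bonds, plus one π bond — 3 electron domains, sp2.
C7 has 3 σ bonds, plus one π bond: steric number 3 → sp2.
C8: 3 σ bonds, plus one π bond; 3 regions of electron density → sp2.
C9 carries 3 σ bonds, plus one π bond, giving a steric number of 3, so it is sp2.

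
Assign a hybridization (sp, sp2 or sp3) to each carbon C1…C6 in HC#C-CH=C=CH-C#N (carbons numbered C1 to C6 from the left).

C1 sp, C2 sp, C3 sp2, C4 sp, C5 sp2, C6 sp

C1: 2 σ bonds, plus two π bonds; 2 regions of electron density → sp.
C2: 2 σ bonds, plus two π bonds; 2 regions of electron density → sp.
C3: 3 σ bonds, plus one π bond; 3 regions of electron density → sp2.
C4 has 2 σ bonds, plus two π bonds: steric number 2 → sp.
C5: 3 σ bonds, plus one π bond — 3 electron domains, sp2.
C6: 2 σ bonds, plus two π bonds; 2 regions of electron density → sp.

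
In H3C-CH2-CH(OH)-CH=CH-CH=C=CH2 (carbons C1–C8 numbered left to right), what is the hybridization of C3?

C3 carries 4 σ bonds, giving a steric number of 4, so it is sp3.

sp3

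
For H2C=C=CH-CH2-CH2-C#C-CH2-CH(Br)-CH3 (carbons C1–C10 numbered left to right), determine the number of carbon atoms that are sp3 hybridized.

C1: sp2
C2: sp
C3: sp2
C4: sp3 ✓
C5: sp3 ✓
C6: sp
C7: sp
C8: sp3 ✓
C9: sp3 ✓
C10: sp3 ✓
C4, C5, C8, C9, C10 → 5 sp3 carbons.

5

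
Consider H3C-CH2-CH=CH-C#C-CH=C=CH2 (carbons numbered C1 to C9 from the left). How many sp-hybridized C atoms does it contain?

C1: sp3
C2: sp3
C3: sp2
C4: sp2
C5: sp ✓
C6: sp ✓
C7: sp2
C8: sp ✓
C9: sp2
C5, C6, C8 → 3 sp carbons.

3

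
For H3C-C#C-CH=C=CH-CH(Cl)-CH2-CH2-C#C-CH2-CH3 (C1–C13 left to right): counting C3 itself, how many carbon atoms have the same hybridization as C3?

5

C3 is sp (two π bonds).
C1: sp3
C2: sp ✓
C3: sp ✓
C4: sp2
C5: sp ✓
C6: sp2
C7: sp3
C8: sp3
C9: sp3
C10: sp ✓
C11: sp ✓
C12: sp3
C13: sp3
5 carbons are sp.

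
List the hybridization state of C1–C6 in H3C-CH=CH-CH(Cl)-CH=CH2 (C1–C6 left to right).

C1 carries 4 σ bonds, giving a steric number of 4, so it is sp3.
C2 has 3 σ bonds, plus one π bond: steric number 3 → sp2.
C3: 3 σ bonds, plus one π bond; 3 regions of electron density → sp2.
C4: 4 σ bonds; 4 regions of electron density → sp3.
C5 carries 3 σ bonds, plus one π bond, giving a steric number of 3, so it is sp2.
C6 has 3 σ bonds, plus one π bond: steric number 3 → sp2.

C1 sp3, C2 sp2, C3 sp2, C4 sp3, C5 sp2, C6 sp2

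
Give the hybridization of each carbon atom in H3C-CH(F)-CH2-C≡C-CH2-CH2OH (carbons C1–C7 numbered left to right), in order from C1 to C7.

C1 sp3, C2 sp3, C3 sp3, C4 sp, C5 sp, C6 sp3, C7 sp3

C1 is sp3: 4 σ bonds, 4 electron-density regions.
C2 has 4 σ bonds: steric number 4 → sp3.
C3 (4 σ bonds) has steric number 4: sp3.
C4: 2 σ bonds, plus two π bonds — 2 electron domains, sp.
C5 carries 2 σ bonds, plus two π bonds, giving a steric number of 2, so it is sp.
C6 — 4 σ bonds. Steric number 4, so sp3.
C7 carries 4 σ bonds, giving a steric number of 4, so it is sp3.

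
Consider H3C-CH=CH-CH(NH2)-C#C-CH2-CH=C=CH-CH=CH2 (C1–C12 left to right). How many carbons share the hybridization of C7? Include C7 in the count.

C7 is sp3 (only σ bonds).
C1: sp3 ✓
C2: sp2
C3: sp2
C4: sp3 ✓
C5: sp
C6: sp
C7: sp3 ✓
C8: sp2
C9: sp
C10: sp2
C11: sp2
C12: sp2
3 carbons are sp3.

3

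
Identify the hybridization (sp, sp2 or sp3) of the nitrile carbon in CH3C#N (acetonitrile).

The nitrile carbon: 2 σ bonds, plus two π bonds — 2 electron domains, sp.

sp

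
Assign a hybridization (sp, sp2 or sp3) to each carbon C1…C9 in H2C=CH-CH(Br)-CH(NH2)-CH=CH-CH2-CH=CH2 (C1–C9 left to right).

C1 carries 3 σ bonds, plus one π bond, giving a steric number of 3, so it is sp2.
C2: 3 σ bonds, plus one π bond — 3 electron domains, sp2.
C3: 4 σ bonds — 4 electron domains, sp3.
C4 (4 σ bonds) has steric number 4: sp3.
C5 (3 σ bonds, plus one π bond) has steric number 3: sp2.
C6: 3 σ bonds, plus one π bond — 3 electron domains, sp2.
C7: 4 σ bonds; 4 regions of electron density → sp3.
C8 is sp2: 3 σ bonds, plus one π bond, 3 electron-density regions.
C9 — 3 σ bonds, plus one π bond. Steric number 3, so sp2.

C1 sp2, C2 sp2, C3 sp3, C4 sp3, C5 sp2, C6 sp2, C7 sp3, C8 sp2, C9 sp2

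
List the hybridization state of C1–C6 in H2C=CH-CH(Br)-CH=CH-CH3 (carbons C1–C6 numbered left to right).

C1: 3 σ bonds, plus one π bond; 3 regions of electron density → sp2.
C2 — 3 σ bonds, plus one π bond. Steric number 3, so sp2.
C3 has 4 σ bonds: steric number 4 → sp3.
C4 — 3 σ bonds, plus one π bond. Steric number 3, so sp2.
C5 carries 3 σ bonds, plus one π bond, giving a steric number of 3, so it is sp2.
C6 (4 σ bonds) has steric number 4: sp3.

C1 sp2, C2 sp2, C3 sp3, C4 sp2, C5 sp2, C6 sp3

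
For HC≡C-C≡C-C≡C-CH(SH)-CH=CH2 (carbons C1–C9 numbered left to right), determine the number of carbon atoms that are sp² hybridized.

2

C1: sp
C2: sp
C3: sp
C4: sp
C5: sp
C6: sp
C7: sp3
C8: sp2 ✓
C9: sp2 ✓
C8, C9 → 2 sp2 carbons.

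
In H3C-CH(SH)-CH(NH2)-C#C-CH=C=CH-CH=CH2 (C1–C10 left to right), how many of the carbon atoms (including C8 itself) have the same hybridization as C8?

4

C8 is sp2 (one π bond).
C1: sp3
C2: sp3
C3: sp3
C4: sp
C5: sp
C6: sp2 ✓
C7: sp
C8: sp2 ✓
C9: sp2 ✓
C10: sp2 ✓
4 carbons are sp2.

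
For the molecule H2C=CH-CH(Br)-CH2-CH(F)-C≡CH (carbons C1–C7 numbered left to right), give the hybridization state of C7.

C7: 2 σ bonds, plus two π bonds — 2 electron domains, sp.

sp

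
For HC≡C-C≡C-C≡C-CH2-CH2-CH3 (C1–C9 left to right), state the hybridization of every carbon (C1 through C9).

C1 carries 2 σ bonds, plus two π bonds, giving a steric number of 2, so it is sp.
C2 carries 2 σ bonds, plus two π bonds, giving a steric number of 2, so it is sp.
C3 — 2 σ bonds, plus two π bonds. Steric number 2, so sp.
C4 carries 2 σ bonds, plus two π bonds, giving a steric number of 2, so it is sp.
C5 has 2 σ bonds, plus two π bonds: steric number 2 → sp.
C6: 2 σ bonds, plus two π bonds — 2 electron domains, sp.
C7 carries 4 σ bonds, giving a steric number of 4, so it is sp3.
C8 (4 σ bonds) has steric number 4: sp3.
C9 is sp3: 4 σ bonds, 4 electron-density regions.

C1 sp, C2 sp, C3 sp, C4 sp, C5 sp, C6 sp, C7 sp3, C8 sp3, C9 sp3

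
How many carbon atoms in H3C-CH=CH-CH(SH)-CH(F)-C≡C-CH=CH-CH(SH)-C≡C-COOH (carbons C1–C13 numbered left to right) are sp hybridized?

4

C1: sp3
C2: sp2
C3: sp2
C4: sp3
C5: sp3
C6: sp ✓
C7: sp ✓
C8: sp2
C9: sp2
C10: sp3
C11: sp ✓
C12: sp ✓
C13: sp2
C6, C7, C11, C12 → 4 sp carbons.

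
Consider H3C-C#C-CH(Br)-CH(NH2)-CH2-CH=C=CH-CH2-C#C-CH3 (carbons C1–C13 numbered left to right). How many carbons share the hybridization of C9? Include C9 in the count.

C9 is sp2 (one π bond).
C1: sp3
C2: sp
C3: sp
C4: sp3
C5: sp3
C6: sp3
C7: sp2 ✓
C8: sp
C9: sp2 ✓
C10: sp3
C11: sp
C12: sp
C13: sp3
2 carbons are sp2.

2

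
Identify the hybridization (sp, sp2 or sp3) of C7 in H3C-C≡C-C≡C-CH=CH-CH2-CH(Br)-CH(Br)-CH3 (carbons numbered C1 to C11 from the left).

sp2

C7 — 3 σ bonds, plus one π bond. Steric number 3, so sp2.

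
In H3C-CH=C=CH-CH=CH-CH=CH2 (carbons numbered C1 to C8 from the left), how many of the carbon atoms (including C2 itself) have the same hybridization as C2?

6

C2 is sp2 (one π bond).
C1: sp3
C2: sp2 ✓
C3: sp
C4: sp2 ✓
C5: sp2 ✓
C6: sp2 ✓
C7: sp2 ✓
C8: sp2 ✓
6 carbons are sp2.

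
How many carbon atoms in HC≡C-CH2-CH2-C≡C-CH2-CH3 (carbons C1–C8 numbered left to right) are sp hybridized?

4

C1: sp ✓
C2: sp ✓
C3: sp3
C4: sp3
C5: sp ✓
C6: sp ✓
C7: sp3
C8: sp3
C1, C2, C5, C6 → 4 sp carbons.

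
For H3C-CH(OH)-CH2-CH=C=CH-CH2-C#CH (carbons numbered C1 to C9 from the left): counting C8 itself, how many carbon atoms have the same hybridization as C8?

3

C8 is sp (two π bonds).
C1: sp3
C2: sp3
C3: sp3
C4: sp2
C5: sp ✓
C6: sp2
C7: sp3
C8: sp ✓
C9: sp ✓
3 carbons are sp.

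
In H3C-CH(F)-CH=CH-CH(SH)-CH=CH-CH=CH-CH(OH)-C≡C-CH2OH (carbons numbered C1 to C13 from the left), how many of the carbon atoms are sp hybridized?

C1: sp3
C2: sp3
C3: sp2
C4: sp2
C5: sp3
C6: sp2
C7: sp2
C8: sp2
C9: sp2
C10: sp3
C11: sp ✓
C12: sp ✓
C13: sp3
C11, C12 → 2 sp carbons.

2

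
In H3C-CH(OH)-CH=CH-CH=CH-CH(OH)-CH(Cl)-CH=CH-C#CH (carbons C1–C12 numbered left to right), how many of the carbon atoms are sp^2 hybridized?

C1: sp3
C2: sp3
C3: sp2 ✓
C4: sp2 ✓
C5: sp2 ✓
C6: sp2 ✓
C7: sp3
C8: sp3
C9: sp2 ✓
C10: sp2 ✓
C11: sp
C12: sp
C3, C4, C5, C6, C9, C10 → 6 sp2 carbons.

6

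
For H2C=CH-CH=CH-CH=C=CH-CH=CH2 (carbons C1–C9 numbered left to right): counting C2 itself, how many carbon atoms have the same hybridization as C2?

C2 is sp2 (one π bond).
C1: sp2 ✓
C2: sp2 ✓
C3: sp2 ✓
C4: sp2 ✓
C5: sp2 ✓
C6: sp
C7: sp2 ✓
C8: sp2 ✓
C9: sp2 ✓
8 carbons are sp2.

8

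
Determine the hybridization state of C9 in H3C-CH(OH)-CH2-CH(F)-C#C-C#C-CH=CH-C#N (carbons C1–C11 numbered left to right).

C9: 3 σ bonds, plus one π bond; 3 regions of electron density → sp2.

sp^2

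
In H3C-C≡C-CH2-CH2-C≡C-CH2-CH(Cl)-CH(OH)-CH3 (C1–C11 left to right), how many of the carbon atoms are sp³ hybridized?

C1: sp3 ✓
C2: sp
C3: sp
C4: sp3 ✓
C5: sp3 ✓
C6: sp
C7: sp
C8: sp3 ✓
C9: sp3 ✓
C10: sp3 ✓
C11: sp3 ✓
C1, C4, C5, C8, C9, C10, C11 → 7 sp3 carbons.

7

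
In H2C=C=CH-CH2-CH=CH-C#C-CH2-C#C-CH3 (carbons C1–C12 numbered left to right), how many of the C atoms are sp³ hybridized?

C1: sp2
C2: sp
C3: sp2
C4: sp3 ✓
C5: sp2
C6: sp2
C7: sp
C8: sp
C9: sp3 ✓
C10: sp
C11: sp
C12: sp3 ✓
C4, C9, C12 → 3 sp3 carbons.

3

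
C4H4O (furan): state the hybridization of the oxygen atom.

sp2

One O lone pair is in the aromatic π system (p orbital), the other is in an sp2 hybrid in the ring plane; O has two σ bonds + one in-plane lone pair → sp2.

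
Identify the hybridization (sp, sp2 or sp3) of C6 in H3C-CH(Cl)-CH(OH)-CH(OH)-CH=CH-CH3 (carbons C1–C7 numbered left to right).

C6: 3 σ bonds, plus one π bond — 3 electron domains, sp2.

sp^2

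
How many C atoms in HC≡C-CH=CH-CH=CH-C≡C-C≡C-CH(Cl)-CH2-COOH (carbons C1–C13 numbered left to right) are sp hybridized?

C1: sp ✓
C2: sp ✓
C3: sp2
C4: sp2
C5: sp2
C6: sp2
C7: sp ✓
C8: sp ✓
C9: sp ✓
C10: sp ✓
C11: sp3
C12: sp3
C13: sp2
C1, C2, C7, C8, C9, C10 → 6 sp carbons.

6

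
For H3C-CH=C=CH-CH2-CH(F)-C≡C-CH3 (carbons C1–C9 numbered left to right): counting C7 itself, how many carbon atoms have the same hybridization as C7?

3

C7 is sp (two π bonds).
C1: sp3
C2: sp2
C3: sp ✓
C4: sp2
C5: sp3
C6: sp3
C7: sp ✓
C8: sp ✓
C9: sp3
3 carbons are sp.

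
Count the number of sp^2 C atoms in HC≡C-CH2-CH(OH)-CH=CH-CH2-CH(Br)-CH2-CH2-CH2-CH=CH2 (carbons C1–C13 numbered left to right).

4

C1: sp
C2: sp
C3: sp3
C4: sp3
C5: sp2 ✓
C6: sp2 ✓
C7: sp3
C8: sp3
C9: sp3
C10: sp3
C11: sp3
C12: sp2 ✓
C13: sp2 ✓
C5, C6, C12, C13 → 4 sp2 carbons.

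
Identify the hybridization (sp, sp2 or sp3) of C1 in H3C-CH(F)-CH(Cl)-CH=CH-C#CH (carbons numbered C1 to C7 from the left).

C1 — 4 σ bonds. Steric number 4, so sp3.

sp³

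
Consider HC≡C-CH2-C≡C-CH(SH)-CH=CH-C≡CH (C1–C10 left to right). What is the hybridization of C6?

C6: 4 σ bonds; 4 regions of electron density → sp3.

sp3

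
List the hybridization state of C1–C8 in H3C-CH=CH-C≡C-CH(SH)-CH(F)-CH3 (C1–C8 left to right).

C1 sp3, C2 sp2, C3 sp2, C4 sp, C5 sp, C6 sp3, C7 sp3, C8 sp3

C1 (4 σ bonds) has steric number 4: sp3.
C2: 3 σ bonds, plus one π bond — 3 electron domains, sp2.
C3 — 3 σ bonds, plus one π bond. Steric number 3, so sp2.
C4 (2 σ bonds, plus two π bonds) has steric number 2: sp.
C5 is sp: 2 σ bonds, plus two π bonds, 2 electron-density regions.
C6 — 4 σ bonds. Steric number 4, so sp3.
C7 (4 σ bonds) has steric number 4: sp3.
C8 has 4 σ bonds: steric number 4 → sp3.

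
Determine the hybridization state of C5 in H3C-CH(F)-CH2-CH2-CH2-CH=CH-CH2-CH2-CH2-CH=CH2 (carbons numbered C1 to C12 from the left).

sp3

C5 has 4 σ bonds: steric number 4 → sp3.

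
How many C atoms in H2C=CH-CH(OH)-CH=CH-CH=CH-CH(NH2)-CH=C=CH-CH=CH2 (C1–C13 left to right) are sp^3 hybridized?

2

C1: sp2
C2: sp2
C3: sp3 ✓
C4: sp2
C5: sp2
C6: sp2
C7: sp2
C8: sp3 ✓
C9: sp2
C10: sp
C11: sp2
C12: sp2
C13: sp2
C3, C8 → 2 sp3 carbons.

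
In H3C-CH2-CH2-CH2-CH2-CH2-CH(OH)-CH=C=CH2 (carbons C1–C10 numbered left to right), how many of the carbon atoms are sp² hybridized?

2

C1: sp3
C2: sp3
C3: sp3
C4: sp3
C5: sp3
C6: sp3
C7: sp3
C8: sp2 ✓
C9: sp
C10: sp2 ✓
C8, C10 → 2 sp2 carbons.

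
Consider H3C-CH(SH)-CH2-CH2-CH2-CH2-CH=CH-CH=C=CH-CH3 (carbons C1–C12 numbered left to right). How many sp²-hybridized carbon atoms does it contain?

4

C1: sp3
C2: sp3
C3: sp3
C4: sp3
C5: sp3
C6: sp3
C7: sp2 ✓
C8: sp2 ✓
C9: sp2 ✓
C10: sp
C11: sp2 ✓
C12: sp3
C7, C8, C9, C11 → 4 sp2 carbons.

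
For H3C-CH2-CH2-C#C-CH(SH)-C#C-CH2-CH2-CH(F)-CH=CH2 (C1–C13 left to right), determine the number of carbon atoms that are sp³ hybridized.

C1: sp3 ✓
C2: sp3 ✓
C3: sp3 ✓
C4: sp
C5: sp
C6: sp3 ✓
C7: sp
C8: sp
C9: sp3 ✓
C10: sp3 ✓
C11: sp3 ✓
C12: sp2
C13: sp2
C1, C2, C3, C6, C9, C10, C11 → 7 sp3 carbons.

7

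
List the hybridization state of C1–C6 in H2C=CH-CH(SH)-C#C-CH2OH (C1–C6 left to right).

C1 sp2, C2 sp2, C3 sp3, C4 sp, C5 sp, C6 sp3

C1 carries 3 σ bonds, plus one π bond, giving a steric number of 3, so it is sp2.
C2 is sp2: 3 σ bonds, plus one π bond, 3 electron-density regions.
C3 carries 4 σ bonds, giving a steric number of 4, so it is sp3.
C4 — 2 σ bonds, plus two π bonds. Steric number 2, so sp.
C5 (2 σ bonds, plus two π bonds) has steric number 2: sp.
C6 carries 4 σ bonds, giving a steric number of 4, so it is sp3.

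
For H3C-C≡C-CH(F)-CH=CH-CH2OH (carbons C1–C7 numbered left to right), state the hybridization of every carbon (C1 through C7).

C1 sp3, C2 sp, C3 sp, C4 sp3, C5 sp2, C6 sp2, C7 sp3

C1 has 4 σ bonds: steric number 4 → sp3.
C2 carries 2 σ bonds, plus two π bonds, giving a steric number of 2, so it is sp.
C3 (2 σ bonds, plus two π bonds) has steric number 2: sp.
C4 carries 4 σ bonds, giving a steric number of 4, so it is sp3.
C5 is sp2: 3 σ bonds, plus one π bond, 3 electron-density regions.
C6 is sp2: 3 σ bonds, plus one π bond, 3 electron-density regions.
C7 is sp3: 4 σ bonds, 4 electron-density regions.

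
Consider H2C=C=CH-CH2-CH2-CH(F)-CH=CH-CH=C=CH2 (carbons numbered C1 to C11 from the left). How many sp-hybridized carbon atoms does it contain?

2

C1: sp2
C2: sp ✓
C3: sp2
C4: sp3
C5: sp3
C6: sp3
C7: sp2
C8: sp2
C9: sp2
C10: sp ✓
C11: sp2
C2, C10 → 2 sp carbons.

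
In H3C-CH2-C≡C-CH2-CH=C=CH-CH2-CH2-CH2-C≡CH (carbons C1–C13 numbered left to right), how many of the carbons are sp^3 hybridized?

C1: sp3 ✓
C2: sp3 ✓
C3: sp
C4: sp
C5: sp3 ✓
C6: sp2
C7: sp
C8: sp2
C9: sp3 ✓
C10: sp3 ✓
C11: sp3 ✓
C12: sp
C13: sp
C1, C2, C5, C9, C10, C11 → 6 sp3 carbons.

6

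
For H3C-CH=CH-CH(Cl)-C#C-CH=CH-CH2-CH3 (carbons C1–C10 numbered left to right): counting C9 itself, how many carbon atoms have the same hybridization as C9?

C9 is sp3 (only σ bonds).
C1: sp3 ✓
C2: sp2
C3: sp2
C4: sp3 ✓
C5: sp
C6: sp
C7: sp2
C8: sp2
C9: sp3 ✓
C10: sp3 ✓
4 carbons are sp3.

4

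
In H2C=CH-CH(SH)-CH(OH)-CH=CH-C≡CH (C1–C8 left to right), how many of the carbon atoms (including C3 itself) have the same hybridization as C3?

C3 is sp3 (only σ bonds).
C1: sp2
C2: sp2
C3: sp3 ✓
C4: sp3 ✓
C5: sp2
C6: sp2
C7: sp
C8: sp
2 carbons are sp3.

2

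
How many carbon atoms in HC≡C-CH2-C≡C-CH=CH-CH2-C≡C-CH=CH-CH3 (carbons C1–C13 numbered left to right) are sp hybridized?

C1: sp ✓
C2: sp ✓
C3: sp3
C4: sp ✓
C5: sp ✓
C6: sp2
C7: sp2
C8: sp3
C9: sp ✓
C10: sp ✓
C11: sp2
C12: sp2
C13: sp3
C1, C2, C4, C5, C9, C10 → 6 sp carbons.

6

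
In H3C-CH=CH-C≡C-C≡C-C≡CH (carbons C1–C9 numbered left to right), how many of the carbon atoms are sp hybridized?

C1: sp3
C2: sp2
C3: sp2
C4: sp ✓
C5: sp ✓
C6: sp ✓
C7: sp ✓
C8: sp ✓
C9: sp ✓
C4, C5, C6, C7, C8, C9 → 6 sp carbons.

6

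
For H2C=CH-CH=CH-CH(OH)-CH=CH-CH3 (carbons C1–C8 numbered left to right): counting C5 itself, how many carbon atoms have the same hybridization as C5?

C5 is sp3 (only σ bonds).
C1: sp2
C2: sp2
C3: sp2
C4: sp2
C5: sp3 ✓
C6: sp2
C7: sp2
C8: sp3 ✓
2 carbons are sp3.

2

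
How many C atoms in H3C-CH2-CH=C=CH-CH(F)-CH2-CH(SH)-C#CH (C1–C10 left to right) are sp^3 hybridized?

C1: sp3 ✓
C2: sp3 ✓
C3: sp2
C4: sp
C5: sp2
C6: sp3 ✓
C7: sp3 ✓
C8: sp3 ✓
C9: sp
C10: sp
C1, C2, C6, C7, C8 → 5 sp3 carbons.

5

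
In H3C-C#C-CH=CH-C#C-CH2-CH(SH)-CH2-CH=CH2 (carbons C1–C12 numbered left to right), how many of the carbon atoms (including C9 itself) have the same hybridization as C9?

C9 is sp3 (only σ bonds).
C1: sp3 ✓
C2: sp
C3: sp
C4: sp2
C5: sp2
C6: sp
C7: sp
C8: sp3 ✓
C9: sp3 ✓
C10: sp3 ✓
C11: sp2
C12: sp2
4 carbons are sp3.

4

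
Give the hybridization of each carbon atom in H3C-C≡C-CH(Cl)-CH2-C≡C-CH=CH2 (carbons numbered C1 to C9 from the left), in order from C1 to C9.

C1 sp3, C2 sp, C3 sp, C4 sp3, C5 sp3, C6 sp, C7 sp, C8 sp2, C9 sp2

C1 carries 4 σ bonds, giving a steric number of 4, so it is sp3.
C2 is sp: 2 σ bonds, plus two π bonds, 2 electron-density regions.
C3 has 2 σ bonds, plus two π bonds: steric number 2 → sp.
C4 is sp3: 4 σ bonds, 4 electron-density regions.
C5: 4 σ bonds — 4 electron domains, sp3.
C6 is sp: 2 σ bonds, plus two π bonds, 2 electron-density regions.
C7 has 2 σ bonds, plus two π bonds: steric number 2 → sp.
C8: 3 σ bonds, plus one π bond; 3 regions of electron density → sp2.
C9 carries 3 σ bonds, plus one π bond, giving a steric number of 3, so it is sp2.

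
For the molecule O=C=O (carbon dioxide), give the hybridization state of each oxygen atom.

sp^2

One σ bond + two lone pairs = steric number 3 → sp2.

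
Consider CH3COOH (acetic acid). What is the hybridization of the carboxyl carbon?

The carboxyl carbon carries 3 σ bonds, plus one π bond, giving a steric number of 3, so it is sp2.

sp²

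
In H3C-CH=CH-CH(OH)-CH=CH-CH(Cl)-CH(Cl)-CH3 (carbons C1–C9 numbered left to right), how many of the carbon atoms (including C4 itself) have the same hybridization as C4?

C4 is sp3 (only σ bonds).
C1: sp3 ✓
C2: sp2
C3: sp2
C4: sp3 ✓
C5: sp2
C6: sp2
C7: sp3 ✓
C8: sp3 ✓
C9: sp3 ✓
5 carbons are sp3.

5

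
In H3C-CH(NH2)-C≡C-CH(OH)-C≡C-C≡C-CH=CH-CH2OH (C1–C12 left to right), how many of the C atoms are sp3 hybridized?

4

C1: sp3 ✓
C2: sp3 ✓
C3: sp
C4: sp
C5: sp3 ✓
C6: sp
C7: sp
C8: sp
C9: sp
C10: sp2
C11: sp2
C12: sp3 ✓
C1, C2, C5, C12 → 4 sp3 carbons.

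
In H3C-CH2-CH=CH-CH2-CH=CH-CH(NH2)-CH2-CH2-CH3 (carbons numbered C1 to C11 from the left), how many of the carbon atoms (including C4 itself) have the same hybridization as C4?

C4 is sp2 (one π bond).
C1: sp3
C2: sp3
C3: sp2 ✓
C4: sp2 ✓
C5: sp3
C6: sp2 ✓
C7: sp2 ✓
C8: sp3
C9: sp3
C10: sp3
C11: sp3
4 carbons are sp2.

4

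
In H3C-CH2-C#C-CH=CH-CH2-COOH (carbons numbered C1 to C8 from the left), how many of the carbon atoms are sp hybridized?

2

C1: sp3
C2: sp3
C3: sp ✓
C4: sp ✓
C5: sp2
C6: sp2
C7: sp3
C8: sp2
C3, C4 → 2 sp carbons.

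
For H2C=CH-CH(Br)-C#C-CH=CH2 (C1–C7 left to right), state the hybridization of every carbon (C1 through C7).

C1 sp2, C2 sp2, C3 sp3, C4 sp, C5 sp, C6 sp2, C7 sp2

C1: 3 σ bonds, plus one π bond — 3 electron domains, sp2.
C2: 3 σ bonds, plus one π bond; 3 regions of electron density → sp2.
C3 has 4 σ bonds: steric number 4 → sp3.
C4 (2 σ bonds, plus two π bonds) has steric number 2: sp.
C5: 2 σ bonds, plus two π bonds — 2 electron domains, sp.
C6 carries 3 σ bonds, plus one π bond, giving a steric number of 3, so it is sp2.
C7: 3 σ bonds, plus one π bond — 3 electron domains, sp2.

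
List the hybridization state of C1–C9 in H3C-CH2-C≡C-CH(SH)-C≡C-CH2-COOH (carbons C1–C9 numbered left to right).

C1 carries 4 σ bonds, giving a steric number of 4, so it is sp3.
C2 carries 4 σ bonds, giving a steric number of 4, so it is sp3.
C3 has 2 σ bonds, plus two π bonds: steric number 2 → sp.
C4 — 2 σ bonds, plus two π bonds. Steric number 2, so sp.
C5 — 4 σ bonds. Steric number 4, so sp3.
C6: 2 σ bonds, plus two π bonds — 2 electron domains, sp.
C7: 2 σ bonds, plus two π bonds; 2 regions of electron density → sp.
C8 carries 4 σ bonds, giving a steric number of 4, so it is sp3.
C9 — 3 σ bonds, plus one π bond. Steric number 3, so sp2.

C1 sp3, C2 sp3, C3 sp, C4 sp, C5 sp3, C6 sp, C7 sp, C8 sp3, C9 sp2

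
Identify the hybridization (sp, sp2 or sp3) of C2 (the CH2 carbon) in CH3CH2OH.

sp^3

C2 (the CH2 carbon) has 4 σ bonds: steric number 4 → sp3.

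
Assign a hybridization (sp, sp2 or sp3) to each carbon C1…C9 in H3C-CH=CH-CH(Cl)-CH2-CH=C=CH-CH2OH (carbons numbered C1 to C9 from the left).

C1 sp3, C2 sp2, C3 sp2, C4 sp3, C5 sp3, C6 sp2, C7 sp, C8 sp2, C9 sp3

C1 (4 σ bonds) has steric number 4: sp3.
C2: 3 σ bonds, plus one π bond; 3 regions of electron density → sp2.
C3: 3 σ bonds, plus one π bond; 3 regions of electron density → sp2.
C4 — 4 σ bonds. Steric number 4, so sp3.
C5 carries 4 σ bonds, giving a steric number of 4, so it is sp3.
C6: 3 σ bonds, plus one π bond — 3 electron domains, sp2.
C7 (2 σ bonds, plus two π bonds) has steric number 2: sp.
C8: 3 σ bonds, plus one π bond; 3 regions of electron density → sp2.
C9 — 4 σ bonds. Steric number 4, so sp3.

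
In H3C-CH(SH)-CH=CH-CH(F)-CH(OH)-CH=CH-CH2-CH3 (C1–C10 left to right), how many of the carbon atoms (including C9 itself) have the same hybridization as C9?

6

C9 is sp3 (only σ bonds).
C1: sp3 ✓
C2: sp3 ✓
C3: sp2
C4: sp2
C5: sp3 ✓
C6: sp3 ✓
C7: sp2
C8: sp2
C9: sp3 ✓
C10: sp3 ✓
6 carbons are sp3.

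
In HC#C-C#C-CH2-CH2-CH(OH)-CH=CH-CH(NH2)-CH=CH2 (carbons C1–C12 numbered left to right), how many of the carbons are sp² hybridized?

4

C1: sp
C2: sp
C3: sp
C4: sp
C5: sp3
C6: sp3
C7: sp3
C8: sp2 ✓
C9: sp2 ✓
C10: sp3
C11: sp2 ✓
C12: sp2 ✓
C8, C9, C11, C12 → 4 sp2 carbons.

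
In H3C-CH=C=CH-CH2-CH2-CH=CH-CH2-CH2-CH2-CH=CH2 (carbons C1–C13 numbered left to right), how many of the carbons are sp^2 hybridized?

6

C1: sp3
C2: sp2 ✓
C3: sp
C4: sp2 ✓
C5: sp3
C6: sp3
C7: sp2 ✓
C8: sp2 ✓
C9: sp3
C10: sp3
C11: sp3
C12: sp2 ✓
C13: sp2 ✓
C2, C4, C7, C8, C12, C13 → 6 sp2 carbons.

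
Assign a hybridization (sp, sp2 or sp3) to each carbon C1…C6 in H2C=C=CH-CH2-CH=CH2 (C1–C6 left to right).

C1 sp2, C2 sp, C3 sp2, C4 sp3, C5 sp2, C6 sp2

C1 has 3 σ bonds, plus one π bond: steric number 3 → sp2.
C2 — 2 σ bonds, plus two π bonds. Steric number 2, so sp.
C3 — 3 σ bonds, plus one π bond. Steric number 3, so sp2.
C4 has 4 σ bonds: steric number 4 → sp3.
C5: 3 σ bonds, plus one π bond — 3 electron domains, sp2.
C6: 3 σ bonds, plus one π bond — 3 electron domains, sp2.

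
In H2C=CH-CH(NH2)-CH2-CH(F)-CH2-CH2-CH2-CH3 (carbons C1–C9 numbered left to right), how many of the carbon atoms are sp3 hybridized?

7

C1: sp2
C2: sp2
C3: sp3 ✓
C4: sp3 ✓
C5: sp3 ✓
C6: sp3 ✓
C7: sp3 ✓
C8: sp3 ✓
C9: sp3 ✓
C3, C4, C5, C6, C7, C8, C9 → 7 sp3 carbons.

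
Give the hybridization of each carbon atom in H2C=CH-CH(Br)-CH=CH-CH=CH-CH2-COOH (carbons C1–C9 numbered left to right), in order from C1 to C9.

C1: 3 σ bonds, plus one π bond — 3 electron domains, sp2.
C2: 3 σ bonds, plus one π bond; 3 regions of electron density → sp2.
C3 — 4 σ bonds. Steric number 4, so sp3.
C4 (3 σ bonds, plus one π bond) has steric number 3: sp2.
C5: 3 σ bonds, plus one π bond; 3 regions of electron density → sp2.
C6: 3 σ bonds, plus one π bond — 3 electron domains, sp2.
C7 is sp2: 3 σ bonds, plus one π bond, 3 electron-density regions.
C8: 4 σ bonds — 4 electron domains, sp3.
C9 carries 3 σ bonds, plus one π bond, giving a steric number of 3, so it is sp2.

C1 sp2, C2 sp2, C3 sp3, C4 sp2, C5 sp2, C6 sp2, C7 sp2, C8 sp3, C9 sp2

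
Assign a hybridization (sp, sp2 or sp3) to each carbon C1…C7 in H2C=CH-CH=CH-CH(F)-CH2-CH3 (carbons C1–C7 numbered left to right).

C1 (3 σ bonds, plus one π bond) has steric number 3: sp2.
C2 — 3 σ bonds, plus one π bond. Steric number 3, so sp2.
C3 has 3 σ bonds, plus one π bond: steric number 3 → sp2.
C4 has 3 σ bonds, plus one π bond: steric number 3 → sp2.
C5: 4 σ bonds; 4 regions of electron density → sp3.
C6 is sp3: 4 σ bonds, 4 electron-density regions.
C7 has 4 σ bonds: steric number 4 → sp3.

C1 sp2, C2 sp2, C3 sp2, C4 sp2, C5 sp3, C6 sp3, C7 sp3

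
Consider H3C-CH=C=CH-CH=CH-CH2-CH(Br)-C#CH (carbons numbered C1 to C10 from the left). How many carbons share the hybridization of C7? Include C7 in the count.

3

C7 is sp3 (only σ bonds).
C1: sp3 ✓
C2: sp2
C3: sp
C4: sp2
C5: sp2
C6: sp2
C7: sp3 ✓
C8: sp3 ✓
C9: sp
C10: sp
3 carbons are sp3.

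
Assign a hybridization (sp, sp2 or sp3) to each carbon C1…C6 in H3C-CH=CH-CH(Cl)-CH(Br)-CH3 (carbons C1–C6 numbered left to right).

C1 has 4 σ bonds: steric number 4 → sp3.
C2 carries 3 σ bonds, plus one π bond, giving a steric number of 3, so it is sp2.
C3: 3 σ bonds, plus one π bond — 3 electron domains, sp2.
C4 is sp3: 4 σ bonds, 4 electron-density regions.
C5: 4 σ bonds; 4 regions of electron density → sp3.
C6 carries 4 σ bonds, giving a steric number of 4, so it is sp3.

C1 sp3, C2 sp2, C3 sp2, C4 sp3, C5 sp3, C6 sp3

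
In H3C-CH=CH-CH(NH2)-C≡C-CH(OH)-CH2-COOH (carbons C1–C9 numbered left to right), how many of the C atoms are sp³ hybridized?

C1: sp3 ✓
C2: sp2
C3: sp2
C4: sp3 ✓
C5: sp
C6: sp
C7: sp3 ✓
C8: sp3 ✓
C9: sp2
C1, C4, C7, C8 → 4 sp3 carbons.

4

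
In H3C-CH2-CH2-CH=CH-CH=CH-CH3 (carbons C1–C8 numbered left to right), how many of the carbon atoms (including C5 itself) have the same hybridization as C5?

4

C5 is sp2 (one π bond).
C1: sp3
C2: sp3
C3: sp3
C4: sp2 ✓
C5: sp2 ✓
C6: sp2 ✓
C7: sp2 ✓
C8: sp3
4 carbons are sp2.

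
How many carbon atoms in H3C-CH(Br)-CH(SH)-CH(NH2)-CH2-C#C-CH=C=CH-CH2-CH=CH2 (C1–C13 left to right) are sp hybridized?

3

C1: sp3
C2: sp3
C3: sp3
C4: sp3
C5: sp3
C6: sp ✓
C7: sp ✓
C8: sp2
C9: sp ✓
C10: sp2
C11: sp3
C12: sp2
C13: sp2
C6, C7, C9 → 3 sp carbons.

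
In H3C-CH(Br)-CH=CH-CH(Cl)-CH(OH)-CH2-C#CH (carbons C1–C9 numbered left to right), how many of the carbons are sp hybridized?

2

C1: sp3
C2: sp3
C3: sp2
C4: sp2
C5: sp3
C6: sp3
C7: sp3
C8: sp ✓
C9: sp ✓
C8, C9 → 2 sp carbons.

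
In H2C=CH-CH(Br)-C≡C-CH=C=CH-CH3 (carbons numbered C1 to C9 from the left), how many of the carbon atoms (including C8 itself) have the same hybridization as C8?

C8 is sp2 (one π bond).
C1: sp2 ✓
C2: sp2 ✓
C3: sp3
C4: sp
C5: sp
C6: sp2 ✓
C7: sp
C8: sp2 ✓
C9: sp3
4 carbons are sp2.

4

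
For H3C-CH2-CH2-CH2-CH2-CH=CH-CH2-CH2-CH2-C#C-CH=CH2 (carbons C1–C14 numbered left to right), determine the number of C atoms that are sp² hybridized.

C1: sp3
C2: sp3
C3: sp3
C4: sp3
C5: sp3
C6: sp2 ✓
C7: sp2 ✓
C8: sp3
C9: sp3
C10: sp3
C11: sp
C12: sp
C13: sp2 ✓
C14: sp2 ✓
C6, C7, C13, C14 → 4 sp2 carbons.

4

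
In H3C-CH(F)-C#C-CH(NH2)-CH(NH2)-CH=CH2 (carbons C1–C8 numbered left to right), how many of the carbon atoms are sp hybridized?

2

C1: sp3
C2: sp3
C3: sp ✓
C4: sp ✓
C5: sp3
C6: sp3
C7: sp2
C8: sp2
C3, C4 → 2 sp carbons.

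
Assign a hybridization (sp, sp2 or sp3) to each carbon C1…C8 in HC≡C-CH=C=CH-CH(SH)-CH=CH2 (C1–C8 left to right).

C1: 2 σ bonds, plus two π bonds — 2 electron domains, sp.
C2 (2 σ bonds, plus two π bonds) has steric number 2: sp.
C3 is sp2: 3 σ bonds, plus one π bond, 3 electron-density regions.
C4 is sp: 2 σ bonds, plus two π bonds, 2 electron-density regions.
C5 carries 3 σ bonds, plus one π bond, giving a steric number of 3, so it is sp2.
C6 has 4 σ bonds: steric number 4 → sp3.
C7: 3 σ bonds, plus one π bond — 3 electron domains, sp2.
C8 has 3 σ bonds, plus one π bond: steric number 3 → sp2.

C1 sp, C2 sp, C3 sp2, C4 sp, C5 sp2, C6 sp3, C7 sp2, C8 sp2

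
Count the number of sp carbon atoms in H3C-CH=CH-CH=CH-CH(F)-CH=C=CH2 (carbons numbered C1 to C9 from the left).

1

C1: sp3
C2: sp2
C3: sp2
C4: sp2
C5: sp2
C6: sp3
C7: sp2
C8: sp ✓
C9: sp2
C8 → 1 sp carbon.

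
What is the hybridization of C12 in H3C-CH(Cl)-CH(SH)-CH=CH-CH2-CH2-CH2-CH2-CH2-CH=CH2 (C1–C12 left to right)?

sp²

C12 — 3 σ bonds, plus one π bond. Steric number 3, so sp2.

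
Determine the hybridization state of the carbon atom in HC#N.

The carbon atom: 2 σ bonds, plus two π bonds — 2 electron domains, sp.

sp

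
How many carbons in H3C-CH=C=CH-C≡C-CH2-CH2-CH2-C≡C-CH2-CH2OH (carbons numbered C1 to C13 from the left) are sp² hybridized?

C1: sp3
C2: sp2 ✓
C3: sp
C4: sp2 ✓
C5: sp
C6: sp
C7: sp3
C8: sp3
C9: sp3
C10: sp
C11: sp
C12: sp3
C13: sp3
C2, C4 → 2 sp2 carbons.

2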